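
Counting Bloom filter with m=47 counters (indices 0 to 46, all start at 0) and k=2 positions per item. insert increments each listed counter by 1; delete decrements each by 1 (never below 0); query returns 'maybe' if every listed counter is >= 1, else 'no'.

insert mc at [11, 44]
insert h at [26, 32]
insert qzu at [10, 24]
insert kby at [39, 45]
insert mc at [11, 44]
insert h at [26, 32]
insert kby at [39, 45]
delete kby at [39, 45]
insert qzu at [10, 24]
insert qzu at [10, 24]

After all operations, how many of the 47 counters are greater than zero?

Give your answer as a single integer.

Answer: 8

Derivation:
Step 1: insert mc at [11, 44] -> counters=[0,0,0,0,0,0,0,0,0,0,0,1,0,0,0,0,0,0,0,0,0,0,0,0,0,0,0,0,0,0,0,0,0,0,0,0,0,0,0,0,0,0,0,0,1,0,0]
Step 2: insert h at [26, 32] -> counters=[0,0,0,0,0,0,0,0,0,0,0,1,0,0,0,0,0,0,0,0,0,0,0,0,0,0,1,0,0,0,0,0,1,0,0,0,0,0,0,0,0,0,0,0,1,0,0]
Step 3: insert qzu at [10, 24] -> counters=[0,0,0,0,0,0,0,0,0,0,1,1,0,0,0,0,0,0,0,0,0,0,0,0,1,0,1,0,0,0,0,0,1,0,0,0,0,0,0,0,0,0,0,0,1,0,0]
Step 4: insert kby at [39, 45] -> counters=[0,0,0,0,0,0,0,0,0,0,1,1,0,0,0,0,0,0,0,0,0,0,0,0,1,0,1,0,0,0,0,0,1,0,0,0,0,0,0,1,0,0,0,0,1,1,0]
Step 5: insert mc at [11, 44] -> counters=[0,0,0,0,0,0,0,0,0,0,1,2,0,0,0,0,0,0,0,0,0,0,0,0,1,0,1,0,0,0,0,0,1,0,0,0,0,0,0,1,0,0,0,0,2,1,0]
Step 6: insert h at [26, 32] -> counters=[0,0,0,0,0,0,0,0,0,0,1,2,0,0,0,0,0,0,0,0,0,0,0,0,1,0,2,0,0,0,0,0,2,0,0,0,0,0,0,1,0,0,0,0,2,1,0]
Step 7: insert kby at [39, 45] -> counters=[0,0,0,0,0,0,0,0,0,0,1,2,0,0,0,0,0,0,0,0,0,0,0,0,1,0,2,0,0,0,0,0,2,0,0,0,0,0,0,2,0,0,0,0,2,2,0]
Step 8: delete kby at [39, 45] -> counters=[0,0,0,0,0,0,0,0,0,0,1,2,0,0,0,0,0,0,0,0,0,0,0,0,1,0,2,0,0,0,0,0,2,0,0,0,0,0,0,1,0,0,0,0,2,1,0]
Step 9: insert qzu at [10, 24] -> counters=[0,0,0,0,0,0,0,0,0,0,2,2,0,0,0,0,0,0,0,0,0,0,0,0,2,0,2,0,0,0,0,0,2,0,0,0,0,0,0,1,0,0,0,0,2,1,0]
Step 10: insert qzu at [10, 24] -> counters=[0,0,0,0,0,0,0,0,0,0,3,2,0,0,0,0,0,0,0,0,0,0,0,0,3,0,2,0,0,0,0,0,2,0,0,0,0,0,0,1,0,0,0,0,2,1,0]
Final counters=[0,0,0,0,0,0,0,0,0,0,3,2,0,0,0,0,0,0,0,0,0,0,0,0,3,0,2,0,0,0,0,0,2,0,0,0,0,0,0,1,0,0,0,0,2,1,0] -> 8 nonzero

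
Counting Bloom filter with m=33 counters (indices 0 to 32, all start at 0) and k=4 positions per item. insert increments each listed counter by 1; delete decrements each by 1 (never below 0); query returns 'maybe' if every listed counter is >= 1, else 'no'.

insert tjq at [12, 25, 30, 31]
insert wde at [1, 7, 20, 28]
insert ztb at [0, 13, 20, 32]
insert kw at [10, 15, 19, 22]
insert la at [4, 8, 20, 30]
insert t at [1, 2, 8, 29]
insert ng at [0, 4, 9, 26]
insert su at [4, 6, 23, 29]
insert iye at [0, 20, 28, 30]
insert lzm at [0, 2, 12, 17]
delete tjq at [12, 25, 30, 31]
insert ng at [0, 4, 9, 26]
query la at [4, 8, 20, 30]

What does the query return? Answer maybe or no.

Answer: maybe

Derivation:
Step 1: insert tjq at [12, 25, 30, 31] -> counters=[0,0,0,0,0,0,0,0,0,0,0,0,1,0,0,0,0,0,0,0,0,0,0,0,0,1,0,0,0,0,1,1,0]
Step 2: insert wde at [1, 7, 20, 28] -> counters=[0,1,0,0,0,0,0,1,0,0,0,0,1,0,0,0,0,0,0,0,1,0,0,0,0,1,0,0,1,0,1,1,0]
Step 3: insert ztb at [0, 13, 20, 32] -> counters=[1,1,0,0,0,0,0,1,0,0,0,0,1,1,0,0,0,0,0,0,2,0,0,0,0,1,0,0,1,0,1,1,1]
Step 4: insert kw at [10, 15, 19, 22] -> counters=[1,1,0,0,0,0,0,1,0,0,1,0,1,1,0,1,0,0,0,1,2,0,1,0,0,1,0,0,1,0,1,1,1]
Step 5: insert la at [4, 8, 20, 30] -> counters=[1,1,0,0,1,0,0,1,1,0,1,0,1,1,0,1,0,0,0,1,3,0,1,0,0,1,0,0,1,0,2,1,1]
Step 6: insert t at [1, 2, 8, 29] -> counters=[1,2,1,0,1,0,0,1,2,0,1,0,1,1,0,1,0,0,0,1,3,0,1,0,0,1,0,0,1,1,2,1,1]
Step 7: insert ng at [0, 4, 9, 26] -> counters=[2,2,1,0,2,0,0,1,2,1,1,0,1,1,0,1,0,0,0,1,3,0,1,0,0,1,1,0,1,1,2,1,1]
Step 8: insert su at [4, 6, 23, 29] -> counters=[2,2,1,0,3,0,1,1,2,1,1,0,1,1,0,1,0,0,0,1,3,0,1,1,0,1,1,0,1,2,2,1,1]
Step 9: insert iye at [0, 20, 28, 30] -> counters=[3,2,1,0,3,0,1,1,2,1,1,0,1,1,0,1,0,0,0,1,4,0,1,1,0,1,1,0,2,2,3,1,1]
Step 10: insert lzm at [0, 2, 12, 17] -> counters=[4,2,2,0,3,0,1,1,2,1,1,0,2,1,0,1,0,1,0,1,4,0,1,1,0,1,1,0,2,2,3,1,1]
Step 11: delete tjq at [12, 25, 30, 31] -> counters=[4,2,2,0,3,0,1,1,2,1,1,0,1,1,0,1,0,1,0,1,4,0,1,1,0,0,1,0,2,2,2,0,1]
Step 12: insert ng at [0, 4, 9, 26] -> counters=[5,2,2,0,4,0,1,1,2,2,1,0,1,1,0,1,0,1,0,1,4,0,1,1,0,0,2,0,2,2,2,0,1]
Query la: check counters[4]=4 counters[8]=2 counters[20]=4 counters[30]=2 -> maybe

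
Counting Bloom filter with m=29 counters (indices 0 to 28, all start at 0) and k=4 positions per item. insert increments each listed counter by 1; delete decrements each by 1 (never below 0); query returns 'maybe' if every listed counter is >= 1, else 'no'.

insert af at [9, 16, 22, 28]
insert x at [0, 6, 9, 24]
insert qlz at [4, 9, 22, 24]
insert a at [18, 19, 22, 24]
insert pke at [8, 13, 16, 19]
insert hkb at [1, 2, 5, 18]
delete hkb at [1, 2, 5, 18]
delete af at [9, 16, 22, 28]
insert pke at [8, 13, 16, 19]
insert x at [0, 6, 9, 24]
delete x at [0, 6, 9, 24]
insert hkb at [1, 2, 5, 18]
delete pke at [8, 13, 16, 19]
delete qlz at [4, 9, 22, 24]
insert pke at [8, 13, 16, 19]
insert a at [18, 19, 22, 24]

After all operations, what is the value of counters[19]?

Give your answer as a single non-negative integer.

Answer: 4

Derivation:
Step 1: insert af at [9, 16, 22, 28] -> counters=[0,0,0,0,0,0,0,0,0,1,0,0,0,0,0,0,1,0,0,0,0,0,1,0,0,0,0,0,1]
Step 2: insert x at [0, 6, 9, 24] -> counters=[1,0,0,0,0,0,1,0,0,2,0,0,0,0,0,0,1,0,0,0,0,0,1,0,1,0,0,0,1]
Step 3: insert qlz at [4, 9, 22, 24] -> counters=[1,0,0,0,1,0,1,0,0,3,0,0,0,0,0,0,1,0,0,0,0,0,2,0,2,0,0,0,1]
Step 4: insert a at [18, 19, 22, 24] -> counters=[1,0,0,0,1,0,1,0,0,3,0,0,0,0,0,0,1,0,1,1,0,0,3,0,3,0,0,0,1]
Step 5: insert pke at [8, 13, 16, 19] -> counters=[1,0,0,0,1,0,1,0,1,3,0,0,0,1,0,0,2,0,1,2,0,0,3,0,3,0,0,0,1]
Step 6: insert hkb at [1, 2, 5, 18] -> counters=[1,1,1,0,1,1,1,0,1,3,0,0,0,1,0,0,2,0,2,2,0,0,3,0,3,0,0,0,1]
Step 7: delete hkb at [1, 2, 5, 18] -> counters=[1,0,0,0,1,0,1,0,1,3,0,0,0,1,0,0,2,0,1,2,0,0,3,0,3,0,0,0,1]
Step 8: delete af at [9, 16, 22, 28] -> counters=[1,0,0,0,1,0,1,0,1,2,0,0,0,1,0,0,1,0,1,2,0,0,2,0,3,0,0,0,0]
Step 9: insert pke at [8, 13, 16, 19] -> counters=[1,0,0,0,1,0,1,0,2,2,0,0,0,2,0,0,2,0,1,3,0,0,2,0,3,0,0,0,0]
Step 10: insert x at [0, 6, 9, 24] -> counters=[2,0,0,0,1,0,2,0,2,3,0,0,0,2,0,0,2,0,1,3,0,0,2,0,4,0,0,0,0]
Step 11: delete x at [0, 6, 9, 24] -> counters=[1,0,0,0,1,0,1,0,2,2,0,0,0,2,0,0,2,0,1,3,0,0,2,0,3,0,0,0,0]
Step 12: insert hkb at [1, 2, 5, 18] -> counters=[1,1,1,0,1,1,1,0,2,2,0,0,0,2,0,0,2,0,2,3,0,0,2,0,3,0,0,0,0]
Step 13: delete pke at [8, 13, 16, 19] -> counters=[1,1,1,0,1,1,1,0,1,2,0,0,0,1,0,0,1,0,2,2,0,0,2,0,3,0,0,0,0]
Step 14: delete qlz at [4, 9, 22, 24] -> counters=[1,1,1,0,0,1,1,0,1,1,0,0,0,1,0,0,1,0,2,2,0,0,1,0,2,0,0,0,0]
Step 15: insert pke at [8, 13, 16, 19] -> counters=[1,1,1,0,0,1,1,0,2,1,0,0,0,2,0,0,2,0,2,3,0,0,1,0,2,0,0,0,0]
Step 16: insert a at [18, 19, 22, 24] -> counters=[1,1,1,0,0,1,1,0,2,1,0,0,0,2,0,0,2,0,3,4,0,0,2,0,3,0,0,0,0]
Final counters=[1,1,1,0,0,1,1,0,2,1,0,0,0,2,0,0,2,0,3,4,0,0,2,0,3,0,0,0,0] -> counters[19]=4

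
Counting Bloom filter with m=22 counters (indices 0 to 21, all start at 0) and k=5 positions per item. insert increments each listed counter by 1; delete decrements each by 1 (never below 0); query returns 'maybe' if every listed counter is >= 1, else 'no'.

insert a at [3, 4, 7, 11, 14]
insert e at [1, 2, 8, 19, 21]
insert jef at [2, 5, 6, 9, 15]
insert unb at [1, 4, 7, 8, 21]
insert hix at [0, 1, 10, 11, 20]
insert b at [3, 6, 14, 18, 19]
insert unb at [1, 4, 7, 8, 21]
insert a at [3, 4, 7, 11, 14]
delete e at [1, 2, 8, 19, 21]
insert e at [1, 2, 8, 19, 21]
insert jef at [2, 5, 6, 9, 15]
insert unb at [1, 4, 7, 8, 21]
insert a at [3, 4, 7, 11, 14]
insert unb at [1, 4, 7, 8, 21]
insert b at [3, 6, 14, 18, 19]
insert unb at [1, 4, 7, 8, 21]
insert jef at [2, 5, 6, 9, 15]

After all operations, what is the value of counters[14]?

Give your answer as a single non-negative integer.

Step 1: insert a at [3, 4, 7, 11, 14] -> counters=[0,0,0,1,1,0,0,1,0,0,0,1,0,0,1,0,0,0,0,0,0,0]
Step 2: insert e at [1, 2, 8, 19, 21] -> counters=[0,1,1,1,1,0,0,1,1,0,0,1,0,0,1,0,0,0,0,1,0,1]
Step 3: insert jef at [2, 5, 6, 9, 15] -> counters=[0,1,2,1,1,1,1,1,1,1,0,1,0,0,1,1,0,0,0,1,0,1]
Step 4: insert unb at [1, 4, 7, 8, 21] -> counters=[0,2,2,1,2,1,1,2,2,1,0,1,0,0,1,1,0,0,0,1,0,2]
Step 5: insert hix at [0, 1, 10, 11, 20] -> counters=[1,3,2,1,2,1,1,2,2,1,1,2,0,0,1,1,0,0,0,1,1,2]
Step 6: insert b at [3, 6, 14, 18, 19] -> counters=[1,3,2,2,2,1,2,2,2,1,1,2,0,0,2,1,0,0,1,2,1,2]
Step 7: insert unb at [1, 4, 7, 8, 21] -> counters=[1,4,2,2,3,1,2,3,3,1,1,2,0,0,2,1,0,0,1,2,1,3]
Step 8: insert a at [3, 4, 7, 11, 14] -> counters=[1,4,2,3,4,1,2,4,3,1,1,3,0,0,3,1,0,0,1,2,1,3]
Step 9: delete e at [1, 2, 8, 19, 21] -> counters=[1,3,1,3,4,1,2,4,2,1,1,3,0,0,3,1,0,0,1,1,1,2]
Step 10: insert e at [1, 2, 8, 19, 21] -> counters=[1,4,2,3,4,1,2,4,3,1,1,3,0,0,3,1,0,0,1,2,1,3]
Step 11: insert jef at [2, 5, 6, 9, 15] -> counters=[1,4,3,3,4,2,3,4,3,2,1,3,0,0,3,2,0,0,1,2,1,3]
Step 12: insert unb at [1, 4, 7, 8, 21] -> counters=[1,5,3,3,5,2,3,5,4,2,1,3,0,0,3,2,0,0,1,2,1,4]
Step 13: insert a at [3, 4, 7, 11, 14] -> counters=[1,5,3,4,6,2,3,6,4,2,1,4,0,0,4,2,0,0,1,2,1,4]
Step 14: insert unb at [1, 4, 7, 8, 21] -> counters=[1,6,3,4,7,2,3,7,5,2,1,4,0,0,4,2,0,0,1,2,1,5]
Step 15: insert b at [3, 6, 14, 18, 19] -> counters=[1,6,3,5,7,2,4,7,5,2,1,4,0,0,5,2,0,0,2,3,1,5]
Step 16: insert unb at [1, 4, 7, 8, 21] -> counters=[1,7,3,5,8,2,4,8,6,2,1,4,0,0,5,2,0,0,2,3,1,6]
Step 17: insert jef at [2, 5, 6, 9, 15] -> counters=[1,7,4,5,8,3,5,8,6,3,1,4,0,0,5,3,0,0,2,3,1,6]
Final counters=[1,7,4,5,8,3,5,8,6,3,1,4,0,0,5,3,0,0,2,3,1,6] -> counters[14]=5

Answer: 5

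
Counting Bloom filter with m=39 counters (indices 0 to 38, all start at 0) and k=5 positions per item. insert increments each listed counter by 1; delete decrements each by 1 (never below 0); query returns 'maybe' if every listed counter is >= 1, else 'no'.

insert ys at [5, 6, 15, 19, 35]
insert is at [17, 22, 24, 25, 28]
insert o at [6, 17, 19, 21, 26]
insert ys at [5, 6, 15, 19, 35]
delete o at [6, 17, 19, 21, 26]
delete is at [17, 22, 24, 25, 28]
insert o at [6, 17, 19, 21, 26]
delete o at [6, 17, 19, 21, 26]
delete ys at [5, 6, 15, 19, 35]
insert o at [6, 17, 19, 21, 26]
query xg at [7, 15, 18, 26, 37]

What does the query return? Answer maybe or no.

Answer: no

Derivation:
Step 1: insert ys at [5, 6, 15, 19, 35] -> counters=[0,0,0,0,0,1,1,0,0,0,0,0,0,0,0,1,0,0,0,1,0,0,0,0,0,0,0,0,0,0,0,0,0,0,0,1,0,0,0]
Step 2: insert is at [17, 22, 24, 25, 28] -> counters=[0,0,0,0,0,1,1,0,0,0,0,0,0,0,0,1,0,1,0,1,0,0,1,0,1,1,0,0,1,0,0,0,0,0,0,1,0,0,0]
Step 3: insert o at [6, 17, 19, 21, 26] -> counters=[0,0,0,0,0,1,2,0,0,0,0,0,0,0,0,1,0,2,0,2,0,1,1,0,1,1,1,0,1,0,0,0,0,0,0,1,0,0,0]
Step 4: insert ys at [5, 6, 15, 19, 35] -> counters=[0,0,0,0,0,2,3,0,0,0,0,0,0,0,0,2,0,2,0,3,0,1,1,0,1,1,1,0,1,0,0,0,0,0,0,2,0,0,0]
Step 5: delete o at [6, 17, 19, 21, 26] -> counters=[0,0,0,0,0,2,2,0,0,0,0,0,0,0,0,2,0,1,0,2,0,0,1,0,1,1,0,0,1,0,0,0,0,0,0,2,0,0,0]
Step 6: delete is at [17, 22, 24, 25, 28] -> counters=[0,0,0,0,0,2,2,0,0,0,0,0,0,0,0,2,0,0,0,2,0,0,0,0,0,0,0,0,0,0,0,0,0,0,0,2,0,0,0]
Step 7: insert o at [6, 17, 19, 21, 26] -> counters=[0,0,0,0,0,2,3,0,0,0,0,0,0,0,0,2,0,1,0,3,0,1,0,0,0,0,1,0,0,0,0,0,0,0,0,2,0,0,0]
Step 8: delete o at [6, 17, 19, 21, 26] -> counters=[0,0,0,0,0,2,2,0,0,0,0,0,0,0,0,2,0,0,0,2,0,0,0,0,0,0,0,0,0,0,0,0,0,0,0,2,0,0,0]
Step 9: delete ys at [5, 6, 15, 19, 35] -> counters=[0,0,0,0,0,1,1,0,0,0,0,0,0,0,0,1,0,0,0,1,0,0,0,0,0,0,0,0,0,0,0,0,0,0,0,1,0,0,0]
Step 10: insert o at [6, 17, 19, 21, 26] -> counters=[0,0,0,0,0,1,2,0,0,0,0,0,0,0,0,1,0,1,0,2,0,1,0,0,0,0,1,0,0,0,0,0,0,0,0,1,0,0,0]
Query xg: check counters[7]=0 counters[15]=1 counters[18]=0 counters[26]=1 counters[37]=0 -> no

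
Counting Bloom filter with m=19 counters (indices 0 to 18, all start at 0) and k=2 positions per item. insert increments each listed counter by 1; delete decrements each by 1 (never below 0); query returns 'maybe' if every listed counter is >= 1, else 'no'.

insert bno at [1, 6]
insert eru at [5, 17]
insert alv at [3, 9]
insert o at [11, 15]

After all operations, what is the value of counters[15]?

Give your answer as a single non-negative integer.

Answer: 1

Derivation:
Step 1: insert bno at [1, 6] -> counters=[0,1,0,0,0,0,1,0,0,0,0,0,0,0,0,0,0,0,0]
Step 2: insert eru at [5, 17] -> counters=[0,1,0,0,0,1,1,0,0,0,0,0,0,0,0,0,0,1,0]
Step 3: insert alv at [3, 9] -> counters=[0,1,0,1,0,1,1,0,0,1,0,0,0,0,0,0,0,1,0]
Step 4: insert o at [11, 15] -> counters=[0,1,0,1,0,1,1,0,0,1,0,1,0,0,0,1,0,1,0]
Final counters=[0,1,0,1,0,1,1,0,0,1,0,1,0,0,0,1,0,1,0] -> counters[15]=1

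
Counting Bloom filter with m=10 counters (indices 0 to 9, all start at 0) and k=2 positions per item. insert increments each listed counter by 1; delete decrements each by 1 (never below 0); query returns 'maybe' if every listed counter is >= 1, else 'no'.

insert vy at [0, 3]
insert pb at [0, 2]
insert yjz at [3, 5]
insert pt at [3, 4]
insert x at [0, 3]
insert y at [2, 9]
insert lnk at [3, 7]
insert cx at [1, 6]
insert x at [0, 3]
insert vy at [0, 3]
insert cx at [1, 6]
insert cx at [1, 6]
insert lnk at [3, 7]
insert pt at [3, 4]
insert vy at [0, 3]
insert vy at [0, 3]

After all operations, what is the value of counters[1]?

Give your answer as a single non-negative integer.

Answer: 3

Derivation:
Step 1: insert vy at [0, 3] -> counters=[1,0,0,1,0,0,0,0,0,0]
Step 2: insert pb at [0, 2] -> counters=[2,0,1,1,0,0,0,0,0,0]
Step 3: insert yjz at [3, 5] -> counters=[2,0,1,2,0,1,0,0,0,0]
Step 4: insert pt at [3, 4] -> counters=[2,0,1,3,1,1,0,0,0,0]
Step 5: insert x at [0, 3] -> counters=[3,0,1,4,1,1,0,0,0,0]
Step 6: insert y at [2, 9] -> counters=[3,0,2,4,1,1,0,0,0,1]
Step 7: insert lnk at [3, 7] -> counters=[3,0,2,5,1,1,0,1,0,1]
Step 8: insert cx at [1, 6] -> counters=[3,1,2,5,1,1,1,1,0,1]
Step 9: insert x at [0, 3] -> counters=[4,1,2,6,1,1,1,1,0,1]
Step 10: insert vy at [0, 3] -> counters=[5,1,2,7,1,1,1,1,0,1]
Step 11: insert cx at [1, 6] -> counters=[5,2,2,7,1,1,2,1,0,1]
Step 12: insert cx at [1, 6] -> counters=[5,3,2,7,1,1,3,1,0,1]
Step 13: insert lnk at [3, 7] -> counters=[5,3,2,8,1,1,3,2,0,1]
Step 14: insert pt at [3, 4] -> counters=[5,3,2,9,2,1,3,2,0,1]
Step 15: insert vy at [0, 3] -> counters=[6,3,2,10,2,1,3,2,0,1]
Step 16: insert vy at [0, 3] -> counters=[7,3,2,11,2,1,3,2,0,1]
Final counters=[7,3,2,11,2,1,3,2,0,1] -> counters[1]=3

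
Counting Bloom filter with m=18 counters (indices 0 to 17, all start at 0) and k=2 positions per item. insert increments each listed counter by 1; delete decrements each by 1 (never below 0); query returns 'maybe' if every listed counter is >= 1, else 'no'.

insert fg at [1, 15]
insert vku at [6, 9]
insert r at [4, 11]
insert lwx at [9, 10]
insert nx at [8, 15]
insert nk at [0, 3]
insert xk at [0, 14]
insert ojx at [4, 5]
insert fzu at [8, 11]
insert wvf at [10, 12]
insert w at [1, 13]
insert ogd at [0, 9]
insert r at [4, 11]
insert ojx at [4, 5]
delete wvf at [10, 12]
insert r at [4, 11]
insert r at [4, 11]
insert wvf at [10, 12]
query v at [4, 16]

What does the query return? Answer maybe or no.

Answer: no

Derivation:
Step 1: insert fg at [1, 15] -> counters=[0,1,0,0,0,0,0,0,0,0,0,0,0,0,0,1,0,0]
Step 2: insert vku at [6, 9] -> counters=[0,1,0,0,0,0,1,0,0,1,0,0,0,0,0,1,0,0]
Step 3: insert r at [4, 11] -> counters=[0,1,0,0,1,0,1,0,0,1,0,1,0,0,0,1,0,0]
Step 4: insert lwx at [9, 10] -> counters=[0,1,0,0,1,0,1,0,0,2,1,1,0,0,0,1,0,0]
Step 5: insert nx at [8, 15] -> counters=[0,1,0,0,1,0,1,0,1,2,1,1,0,0,0,2,0,0]
Step 6: insert nk at [0, 3] -> counters=[1,1,0,1,1,0,1,0,1,2,1,1,0,0,0,2,0,0]
Step 7: insert xk at [0, 14] -> counters=[2,1,0,1,1,0,1,0,1,2,1,1,0,0,1,2,0,0]
Step 8: insert ojx at [4, 5] -> counters=[2,1,0,1,2,1,1,0,1,2,1,1,0,0,1,2,0,0]
Step 9: insert fzu at [8, 11] -> counters=[2,1,0,1,2,1,1,0,2,2,1,2,0,0,1,2,0,0]
Step 10: insert wvf at [10, 12] -> counters=[2,1,0,1,2,1,1,0,2,2,2,2,1,0,1,2,0,0]
Step 11: insert w at [1, 13] -> counters=[2,2,0,1,2,1,1,0,2,2,2,2,1,1,1,2,0,0]
Step 12: insert ogd at [0, 9] -> counters=[3,2,0,1,2,1,1,0,2,3,2,2,1,1,1,2,0,0]
Step 13: insert r at [4, 11] -> counters=[3,2,0,1,3,1,1,0,2,3,2,3,1,1,1,2,0,0]
Step 14: insert ojx at [4, 5] -> counters=[3,2,0,1,4,2,1,0,2,3,2,3,1,1,1,2,0,0]
Step 15: delete wvf at [10, 12] -> counters=[3,2,0,1,4,2,1,0,2,3,1,3,0,1,1,2,0,0]
Step 16: insert r at [4, 11] -> counters=[3,2,0,1,5,2,1,0,2,3,1,4,0,1,1,2,0,0]
Step 17: insert r at [4, 11] -> counters=[3,2,0,1,6,2,1,0,2,3,1,5,0,1,1,2,0,0]
Step 18: insert wvf at [10, 12] -> counters=[3,2,0,1,6,2,1,0,2,3,2,5,1,1,1,2,0,0]
Query v: check counters[4]=6 counters[16]=0 -> no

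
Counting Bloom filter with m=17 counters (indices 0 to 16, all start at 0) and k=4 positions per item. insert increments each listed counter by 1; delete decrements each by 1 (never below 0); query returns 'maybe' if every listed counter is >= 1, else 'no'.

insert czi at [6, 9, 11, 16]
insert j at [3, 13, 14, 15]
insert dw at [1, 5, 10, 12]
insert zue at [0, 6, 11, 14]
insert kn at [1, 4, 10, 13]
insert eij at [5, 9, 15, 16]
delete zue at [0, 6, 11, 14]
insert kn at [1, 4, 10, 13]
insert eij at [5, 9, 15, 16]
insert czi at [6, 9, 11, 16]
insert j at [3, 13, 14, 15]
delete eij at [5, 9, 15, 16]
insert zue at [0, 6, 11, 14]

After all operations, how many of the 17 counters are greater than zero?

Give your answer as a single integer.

Step 1: insert czi at [6, 9, 11, 16] -> counters=[0,0,0,0,0,0,1,0,0,1,0,1,0,0,0,0,1]
Step 2: insert j at [3, 13, 14, 15] -> counters=[0,0,0,1,0,0,1,0,0,1,0,1,0,1,1,1,1]
Step 3: insert dw at [1, 5, 10, 12] -> counters=[0,1,0,1,0,1,1,0,0,1,1,1,1,1,1,1,1]
Step 4: insert zue at [0, 6, 11, 14] -> counters=[1,1,0,1,0,1,2,0,0,1,1,2,1,1,2,1,1]
Step 5: insert kn at [1, 4, 10, 13] -> counters=[1,2,0,1,1,1,2,0,0,1,2,2,1,2,2,1,1]
Step 6: insert eij at [5, 9, 15, 16] -> counters=[1,2,0,1,1,2,2,0,0,2,2,2,1,2,2,2,2]
Step 7: delete zue at [0, 6, 11, 14] -> counters=[0,2,0,1,1,2,1,0,0,2,2,1,1,2,1,2,2]
Step 8: insert kn at [1, 4, 10, 13] -> counters=[0,3,0,1,2,2,1,0,0,2,3,1,1,3,1,2,2]
Step 9: insert eij at [5, 9, 15, 16] -> counters=[0,3,0,1,2,3,1,0,0,3,3,1,1,3,1,3,3]
Step 10: insert czi at [6, 9, 11, 16] -> counters=[0,3,0,1,2,3,2,0,0,4,3,2,1,3,1,3,4]
Step 11: insert j at [3, 13, 14, 15] -> counters=[0,3,0,2,2,3,2,0,0,4,3,2,1,4,2,4,4]
Step 12: delete eij at [5, 9, 15, 16] -> counters=[0,3,0,2,2,2,2,0,0,3,3,2,1,4,2,3,3]
Step 13: insert zue at [0, 6, 11, 14] -> counters=[1,3,0,2,2,2,3,0,0,3,3,3,1,4,3,3,3]
Final counters=[1,3,0,2,2,2,3,0,0,3,3,3,1,4,3,3,3] -> 14 nonzero

Answer: 14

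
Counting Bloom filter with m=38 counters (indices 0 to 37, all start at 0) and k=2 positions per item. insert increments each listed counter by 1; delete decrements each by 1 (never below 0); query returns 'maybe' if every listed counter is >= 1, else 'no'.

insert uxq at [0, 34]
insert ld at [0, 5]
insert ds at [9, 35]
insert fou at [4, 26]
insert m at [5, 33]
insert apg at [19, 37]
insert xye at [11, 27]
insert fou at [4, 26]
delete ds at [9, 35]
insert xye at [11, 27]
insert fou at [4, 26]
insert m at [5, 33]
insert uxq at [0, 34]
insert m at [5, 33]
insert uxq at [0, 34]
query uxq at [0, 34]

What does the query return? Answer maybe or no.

Step 1: insert uxq at [0, 34] -> counters=[1,0,0,0,0,0,0,0,0,0,0,0,0,0,0,0,0,0,0,0,0,0,0,0,0,0,0,0,0,0,0,0,0,0,1,0,0,0]
Step 2: insert ld at [0, 5] -> counters=[2,0,0,0,0,1,0,0,0,0,0,0,0,0,0,0,0,0,0,0,0,0,0,0,0,0,0,0,0,0,0,0,0,0,1,0,0,0]
Step 3: insert ds at [9, 35] -> counters=[2,0,0,0,0,1,0,0,0,1,0,0,0,0,0,0,0,0,0,0,0,0,0,0,0,0,0,0,0,0,0,0,0,0,1,1,0,0]
Step 4: insert fou at [4, 26] -> counters=[2,0,0,0,1,1,0,0,0,1,0,0,0,0,0,0,0,0,0,0,0,0,0,0,0,0,1,0,0,0,0,0,0,0,1,1,0,0]
Step 5: insert m at [5, 33] -> counters=[2,0,0,0,1,2,0,0,0,1,0,0,0,0,0,0,0,0,0,0,0,0,0,0,0,0,1,0,0,0,0,0,0,1,1,1,0,0]
Step 6: insert apg at [19, 37] -> counters=[2,0,0,0,1,2,0,0,0,1,0,0,0,0,0,0,0,0,0,1,0,0,0,0,0,0,1,0,0,0,0,0,0,1,1,1,0,1]
Step 7: insert xye at [11, 27] -> counters=[2,0,0,0,1,2,0,0,0,1,0,1,0,0,0,0,0,0,0,1,0,0,0,0,0,0,1,1,0,0,0,0,0,1,1,1,0,1]
Step 8: insert fou at [4, 26] -> counters=[2,0,0,0,2,2,0,0,0,1,0,1,0,0,0,0,0,0,0,1,0,0,0,0,0,0,2,1,0,0,0,0,0,1,1,1,0,1]
Step 9: delete ds at [9, 35] -> counters=[2,0,0,0,2,2,0,0,0,0,0,1,0,0,0,0,0,0,0,1,0,0,0,0,0,0,2,1,0,0,0,0,0,1,1,0,0,1]
Step 10: insert xye at [11, 27] -> counters=[2,0,0,0,2,2,0,0,0,0,0,2,0,0,0,0,0,0,0,1,0,0,0,0,0,0,2,2,0,0,0,0,0,1,1,0,0,1]
Step 11: insert fou at [4, 26] -> counters=[2,0,0,0,3,2,0,0,0,0,0,2,0,0,0,0,0,0,0,1,0,0,0,0,0,0,3,2,0,0,0,0,0,1,1,0,0,1]
Step 12: insert m at [5, 33] -> counters=[2,0,0,0,3,3,0,0,0,0,0,2,0,0,0,0,0,0,0,1,0,0,0,0,0,0,3,2,0,0,0,0,0,2,1,0,0,1]
Step 13: insert uxq at [0, 34] -> counters=[3,0,0,0,3,3,0,0,0,0,0,2,0,0,0,0,0,0,0,1,0,0,0,0,0,0,3,2,0,0,0,0,0,2,2,0,0,1]
Step 14: insert m at [5, 33] -> counters=[3,0,0,0,3,4,0,0,0,0,0,2,0,0,0,0,0,0,0,1,0,0,0,0,0,0,3,2,0,0,0,0,0,3,2,0,0,1]
Step 15: insert uxq at [0, 34] -> counters=[4,0,0,0,3,4,0,0,0,0,0,2,0,0,0,0,0,0,0,1,0,0,0,0,0,0,3,2,0,0,0,0,0,3,3,0,0,1]
Query uxq: check counters[0]=4 counters[34]=3 -> maybe

Answer: maybe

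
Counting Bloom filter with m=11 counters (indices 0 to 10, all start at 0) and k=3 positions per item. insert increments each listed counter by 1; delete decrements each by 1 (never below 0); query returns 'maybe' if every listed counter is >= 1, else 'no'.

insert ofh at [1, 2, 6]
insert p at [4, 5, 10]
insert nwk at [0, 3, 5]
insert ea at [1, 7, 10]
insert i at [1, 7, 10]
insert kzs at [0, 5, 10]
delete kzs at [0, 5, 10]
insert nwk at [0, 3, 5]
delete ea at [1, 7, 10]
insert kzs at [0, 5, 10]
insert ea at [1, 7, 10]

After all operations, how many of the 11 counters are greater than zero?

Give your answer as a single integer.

Step 1: insert ofh at [1, 2, 6] -> counters=[0,1,1,0,0,0,1,0,0,0,0]
Step 2: insert p at [4, 5, 10] -> counters=[0,1,1,0,1,1,1,0,0,0,1]
Step 3: insert nwk at [0, 3, 5] -> counters=[1,1,1,1,1,2,1,0,0,0,1]
Step 4: insert ea at [1, 7, 10] -> counters=[1,2,1,1,1,2,1,1,0,0,2]
Step 5: insert i at [1, 7, 10] -> counters=[1,3,1,1,1,2,1,2,0,0,3]
Step 6: insert kzs at [0, 5, 10] -> counters=[2,3,1,1,1,3,1,2,0,0,4]
Step 7: delete kzs at [0, 5, 10] -> counters=[1,3,1,1,1,2,1,2,0,0,3]
Step 8: insert nwk at [0, 3, 5] -> counters=[2,3,1,2,1,3,1,2,0,0,3]
Step 9: delete ea at [1, 7, 10] -> counters=[2,2,1,2,1,3,1,1,0,0,2]
Step 10: insert kzs at [0, 5, 10] -> counters=[3,2,1,2,1,4,1,1,0,0,3]
Step 11: insert ea at [1, 7, 10] -> counters=[3,3,1,2,1,4,1,2,0,0,4]
Final counters=[3,3,1,2,1,4,1,2,0,0,4] -> 9 nonzero

Answer: 9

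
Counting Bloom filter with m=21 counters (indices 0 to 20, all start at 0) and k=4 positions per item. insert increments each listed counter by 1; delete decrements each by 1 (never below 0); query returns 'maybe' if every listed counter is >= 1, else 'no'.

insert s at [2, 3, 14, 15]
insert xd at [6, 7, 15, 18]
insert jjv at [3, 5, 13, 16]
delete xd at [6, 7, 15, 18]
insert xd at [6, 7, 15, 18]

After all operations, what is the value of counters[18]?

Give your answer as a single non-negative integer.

Answer: 1

Derivation:
Step 1: insert s at [2, 3, 14, 15] -> counters=[0,0,1,1,0,0,0,0,0,0,0,0,0,0,1,1,0,0,0,0,0]
Step 2: insert xd at [6, 7, 15, 18] -> counters=[0,0,1,1,0,0,1,1,0,0,0,0,0,0,1,2,0,0,1,0,0]
Step 3: insert jjv at [3, 5, 13, 16] -> counters=[0,0,1,2,0,1,1,1,0,0,0,0,0,1,1,2,1,0,1,0,0]
Step 4: delete xd at [6, 7, 15, 18] -> counters=[0,0,1,2,0,1,0,0,0,0,0,0,0,1,1,1,1,0,0,0,0]
Step 5: insert xd at [6, 7, 15, 18] -> counters=[0,0,1,2,0,1,1,1,0,0,0,0,0,1,1,2,1,0,1,0,0]
Final counters=[0,0,1,2,0,1,1,1,0,0,0,0,0,1,1,2,1,0,1,0,0] -> counters[18]=1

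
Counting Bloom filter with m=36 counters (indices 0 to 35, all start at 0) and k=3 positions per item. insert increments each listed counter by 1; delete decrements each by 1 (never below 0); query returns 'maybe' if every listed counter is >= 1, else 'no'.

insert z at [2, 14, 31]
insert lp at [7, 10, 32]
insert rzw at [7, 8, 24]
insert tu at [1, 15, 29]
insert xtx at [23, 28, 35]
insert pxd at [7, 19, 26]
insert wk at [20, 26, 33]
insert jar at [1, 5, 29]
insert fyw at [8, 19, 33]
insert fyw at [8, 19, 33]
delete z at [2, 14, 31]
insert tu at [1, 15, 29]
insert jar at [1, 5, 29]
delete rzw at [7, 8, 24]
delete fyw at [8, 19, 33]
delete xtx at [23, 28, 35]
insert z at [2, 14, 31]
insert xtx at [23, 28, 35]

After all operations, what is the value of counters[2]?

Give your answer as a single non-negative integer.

Step 1: insert z at [2, 14, 31] -> counters=[0,0,1,0,0,0,0,0,0,0,0,0,0,0,1,0,0,0,0,0,0,0,0,0,0,0,0,0,0,0,0,1,0,0,0,0]
Step 2: insert lp at [7, 10, 32] -> counters=[0,0,1,0,0,0,0,1,0,0,1,0,0,0,1,0,0,0,0,0,0,0,0,0,0,0,0,0,0,0,0,1,1,0,0,0]
Step 3: insert rzw at [7, 8, 24] -> counters=[0,0,1,0,0,0,0,2,1,0,1,0,0,0,1,0,0,0,0,0,0,0,0,0,1,0,0,0,0,0,0,1,1,0,0,0]
Step 4: insert tu at [1, 15, 29] -> counters=[0,1,1,0,0,0,0,2,1,0,1,0,0,0,1,1,0,0,0,0,0,0,0,0,1,0,0,0,0,1,0,1,1,0,0,0]
Step 5: insert xtx at [23, 28, 35] -> counters=[0,1,1,0,0,0,0,2,1,0,1,0,0,0,1,1,0,0,0,0,0,0,0,1,1,0,0,0,1,1,0,1,1,0,0,1]
Step 6: insert pxd at [7, 19, 26] -> counters=[0,1,1,0,0,0,0,3,1,0,1,0,0,0,1,1,0,0,0,1,0,0,0,1,1,0,1,0,1,1,0,1,1,0,0,1]
Step 7: insert wk at [20, 26, 33] -> counters=[0,1,1,0,0,0,0,3,1,0,1,0,0,0,1,1,0,0,0,1,1,0,0,1,1,0,2,0,1,1,0,1,1,1,0,1]
Step 8: insert jar at [1, 5, 29] -> counters=[0,2,1,0,0,1,0,3,1,0,1,0,0,0,1,1,0,0,0,1,1,0,0,1,1,0,2,0,1,2,0,1,1,1,0,1]
Step 9: insert fyw at [8, 19, 33] -> counters=[0,2,1,0,0,1,0,3,2,0,1,0,0,0,1,1,0,0,0,2,1,0,0,1,1,0,2,0,1,2,0,1,1,2,0,1]
Step 10: insert fyw at [8, 19, 33] -> counters=[0,2,1,0,0,1,0,3,3,0,1,0,0,0,1,1,0,0,0,3,1,0,0,1,1,0,2,0,1,2,0,1,1,3,0,1]
Step 11: delete z at [2, 14, 31] -> counters=[0,2,0,0,0,1,0,3,3,0,1,0,0,0,0,1,0,0,0,3,1,0,0,1,1,0,2,0,1,2,0,0,1,3,0,1]
Step 12: insert tu at [1, 15, 29] -> counters=[0,3,0,0,0,1,0,3,3,0,1,0,0,0,0,2,0,0,0,3,1,0,0,1,1,0,2,0,1,3,0,0,1,3,0,1]
Step 13: insert jar at [1, 5, 29] -> counters=[0,4,0,0,0,2,0,3,3,0,1,0,0,0,0,2,0,0,0,3,1,0,0,1,1,0,2,0,1,4,0,0,1,3,0,1]
Step 14: delete rzw at [7, 8, 24] -> counters=[0,4,0,0,0,2,0,2,2,0,1,0,0,0,0,2,0,0,0,3,1,0,0,1,0,0,2,0,1,4,0,0,1,3,0,1]
Step 15: delete fyw at [8, 19, 33] -> counters=[0,4,0,0,0,2,0,2,1,0,1,0,0,0,0,2,0,0,0,2,1,0,0,1,0,0,2,0,1,4,0,0,1,2,0,1]
Step 16: delete xtx at [23, 28, 35] -> counters=[0,4,0,0,0,2,0,2,1,0,1,0,0,0,0,2,0,0,0,2,1,0,0,0,0,0,2,0,0,4,0,0,1,2,0,0]
Step 17: insert z at [2, 14, 31] -> counters=[0,4,1,0,0,2,0,2,1,0,1,0,0,0,1,2,0,0,0,2,1,0,0,0,0,0,2,0,0,4,0,1,1,2,0,0]
Step 18: insert xtx at [23, 28, 35] -> counters=[0,4,1,0,0,2,0,2,1,0,1,0,0,0,1,2,0,0,0,2,1,0,0,1,0,0,2,0,1,4,0,1,1,2,0,1]
Final counters=[0,4,1,0,0,2,0,2,1,0,1,0,0,0,1,2,0,0,0,2,1,0,0,1,0,0,2,0,1,4,0,1,1,2,0,1] -> counters[2]=1

Answer: 1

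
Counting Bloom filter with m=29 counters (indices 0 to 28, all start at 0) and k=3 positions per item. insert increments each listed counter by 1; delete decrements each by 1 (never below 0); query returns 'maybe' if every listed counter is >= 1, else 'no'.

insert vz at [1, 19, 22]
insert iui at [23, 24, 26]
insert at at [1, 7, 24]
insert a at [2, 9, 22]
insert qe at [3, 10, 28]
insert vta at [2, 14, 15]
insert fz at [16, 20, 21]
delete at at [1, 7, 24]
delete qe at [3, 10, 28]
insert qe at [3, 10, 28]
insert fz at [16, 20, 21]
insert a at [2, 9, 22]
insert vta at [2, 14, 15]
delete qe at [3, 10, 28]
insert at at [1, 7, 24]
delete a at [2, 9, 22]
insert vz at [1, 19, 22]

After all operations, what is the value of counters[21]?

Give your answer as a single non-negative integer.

Answer: 2

Derivation:
Step 1: insert vz at [1, 19, 22] -> counters=[0,1,0,0,0,0,0,0,0,0,0,0,0,0,0,0,0,0,0,1,0,0,1,0,0,0,0,0,0]
Step 2: insert iui at [23, 24, 26] -> counters=[0,1,0,0,0,0,0,0,0,0,0,0,0,0,0,0,0,0,0,1,0,0,1,1,1,0,1,0,0]
Step 3: insert at at [1, 7, 24] -> counters=[0,2,0,0,0,0,0,1,0,0,0,0,0,0,0,0,0,0,0,1,0,0,1,1,2,0,1,0,0]
Step 4: insert a at [2, 9, 22] -> counters=[0,2,1,0,0,0,0,1,0,1,0,0,0,0,0,0,0,0,0,1,0,0,2,1,2,0,1,0,0]
Step 5: insert qe at [3, 10, 28] -> counters=[0,2,1,1,0,0,0,1,0,1,1,0,0,0,0,0,0,0,0,1,0,0,2,1,2,0,1,0,1]
Step 6: insert vta at [2, 14, 15] -> counters=[0,2,2,1,0,0,0,1,0,1,1,0,0,0,1,1,0,0,0,1,0,0,2,1,2,0,1,0,1]
Step 7: insert fz at [16, 20, 21] -> counters=[0,2,2,1,0,0,0,1,0,1,1,0,0,0,1,1,1,0,0,1,1,1,2,1,2,0,1,0,1]
Step 8: delete at at [1, 7, 24] -> counters=[0,1,2,1,0,0,0,0,0,1,1,0,0,0,1,1,1,0,0,1,1,1,2,1,1,0,1,0,1]
Step 9: delete qe at [3, 10, 28] -> counters=[0,1,2,0,0,0,0,0,0,1,0,0,0,0,1,1,1,0,0,1,1,1,2,1,1,0,1,0,0]
Step 10: insert qe at [3, 10, 28] -> counters=[0,1,2,1,0,0,0,0,0,1,1,0,0,0,1,1,1,0,0,1,1,1,2,1,1,0,1,0,1]
Step 11: insert fz at [16, 20, 21] -> counters=[0,1,2,1,0,0,0,0,0,1,1,0,0,0,1,1,2,0,0,1,2,2,2,1,1,0,1,0,1]
Step 12: insert a at [2, 9, 22] -> counters=[0,1,3,1,0,0,0,0,0,2,1,0,0,0,1,1,2,0,0,1,2,2,3,1,1,0,1,0,1]
Step 13: insert vta at [2, 14, 15] -> counters=[0,1,4,1,0,0,0,0,0,2,1,0,0,0,2,2,2,0,0,1,2,2,3,1,1,0,1,0,1]
Step 14: delete qe at [3, 10, 28] -> counters=[0,1,4,0,0,0,0,0,0,2,0,0,0,0,2,2,2,0,0,1,2,2,3,1,1,0,1,0,0]
Step 15: insert at at [1, 7, 24] -> counters=[0,2,4,0,0,0,0,1,0,2,0,0,0,0,2,2,2,0,0,1,2,2,3,1,2,0,1,0,0]
Step 16: delete a at [2, 9, 22] -> counters=[0,2,3,0,0,0,0,1,0,1,0,0,0,0,2,2,2,0,0,1,2,2,2,1,2,0,1,0,0]
Step 17: insert vz at [1, 19, 22] -> counters=[0,3,3,0,0,0,0,1,0,1,0,0,0,0,2,2,2,0,0,2,2,2,3,1,2,0,1,0,0]
Final counters=[0,3,3,0,0,0,0,1,0,1,0,0,0,0,2,2,2,0,0,2,2,2,3,1,2,0,1,0,0] -> counters[21]=2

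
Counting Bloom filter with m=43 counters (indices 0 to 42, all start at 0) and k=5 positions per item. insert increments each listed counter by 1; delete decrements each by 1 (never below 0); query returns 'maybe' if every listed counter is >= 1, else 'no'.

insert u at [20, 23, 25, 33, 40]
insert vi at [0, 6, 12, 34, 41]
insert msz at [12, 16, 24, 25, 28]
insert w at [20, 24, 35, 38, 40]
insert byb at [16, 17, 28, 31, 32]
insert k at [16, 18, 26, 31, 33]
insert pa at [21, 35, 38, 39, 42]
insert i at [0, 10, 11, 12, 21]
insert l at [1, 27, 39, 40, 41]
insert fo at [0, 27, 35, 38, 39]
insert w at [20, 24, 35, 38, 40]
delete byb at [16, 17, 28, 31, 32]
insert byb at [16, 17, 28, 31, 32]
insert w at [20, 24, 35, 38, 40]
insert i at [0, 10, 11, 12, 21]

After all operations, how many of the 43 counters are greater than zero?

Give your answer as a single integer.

Answer: 27

Derivation:
Step 1: insert u at [20, 23, 25, 33, 40] -> counters=[0,0,0,0,0,0,0,0,0,0,0,0,0,0,0,0,0,0,0,0,1,0,0,1,0,1,0,0,0,0,0,0,0,1,0,0,0,0,0,0,1,0,0]
Step 2: insert vi at [0, 6, 12, 34, 41] -> counters=[1,0,0,0,0,0,1,0,0,0,0,0,1,0,0,0,0,0,0,0,1,0,0,1,0,1,0,0,0,0,0,0,0,1,1,0,0,0,0,0,1,1,0]
Step 3: insert msz at [12, 16, 24, 25, 28] -> counters=[1,0,0,0,0,0,1,0,0,0,0,0,2,0,0,0,1,0,0,0,1,0,0,1,1,2,0,0,1,0,0,0,0,1,1,0,0,0,0,0,1,1,0]
Step 4: insert w at [20, 24, 35, 38, 40] -> counters=[1,0,0,0,0,0,1,0,0,0,0,0,2,0,0,0,1,0,0,0,2,0,0,1,2,2,0,0,1,0,0,0,0,1,1,1,0,0,1,0,2,1,0]
Step 5: insert byb at [16, 17, 28, 31, 32] -> counters=[1,0,0,0,0,0,1,0,0,0,0,0,2,0,0,0,2,1,0,0,2,0,0,1,2,2,0,0,2,0,0,1,1,1,1,1,0,0,1,0,2,1,0]
Step 6: insert k at [16, 18, 26, 31, 33] -> counters=[1,0,0,0,0,0,1,0,0,0,0,0,2,0,0,0,3,1,1,0,2,0,0,1,2,2,1,0,2,0,0,2,1,2,1,1,0,0,1,0,2,1,0]
Step 7: insert pa at [21, 35, 38, 39, 42] -> counters=[1,0,0,0,0,0,1,0,0,0,0,0,2,0,0,0,3,1,1,0,2,1,0,1,2,2,1,0,2,0,0,2,1,2,1,2,0,0,2,1,2,1,1]
Step 8: insert i at [0, 10, 11, 12, 21] -> counters=[2,0,0,0,0,0,1,0,0,0,1,1,3,0,0,0,3,1,1,0,2,2,0,1,2,2,1,0,2,0,0,2,1,2,1,2,0,0,2,1,2,1,1]
Step 9: insert l at [1, 27, 39, 40, 41] -> counters=[2,1,0,0,0,0,1,0,0,0,1,1,3,0,0,0,3,1,1,0,2,2,0,1,2,2,1,1,2,0,0,2,1,2,1,2,0,0,2,2,3,2,1]
Step 10: insert fo at [0, 27, 35, 38, 39] -> counters=[3,1,0,0,0,0,1,0,0,0,1,1,3,0,0,0,3,1,1,0,2,2,0,1,2,2,1,2,2,0,0,2,1,2,1,3,0,0,3,3,3,2,1]
Step 11: insert w at [20, 24, 35, 38, 40] -> counters=[3,1,0,0,0,0,1,0,0,0,1,1,3,0,0,0,3,1,1,0,3,2,0,1,3,2,1,2,2,0,0,2,1,2,1,4,0,0,4,3,4,2,1]
Step 12: delete byb at [16, 17, 28, 31, 32] -> counters=[3,1,0,0,0,0,1,0,0,0,1,1,3,0,0,0,2,0,1,0,3,2,0,1,3,2,1,2,1,0,0,1,0,2,1,4,0,0,4,3,4,2,1]
Step 13: insert byb at [16, 17, 28, 31, 32] -> counters=[3,1,0,0,0,0,1,0,0,0,1,1,3,0,0,0,3,1,1,0,3,2,0,1,3,2,1,2,2,0,0,2,1,2,1,4,0,0,4,3,4,2,1]
Step 14: insert w at [20, 24, 35, 38, 40] -> counters=[3,1,0,0,0,0,1,0,0,0,1,1,3,0,0,0,3,1,1,0,4,2,0,1,4,2,1,2,2,0,0,2,1,2,1,5,0,0,5,3,5,2,1]
Step 15: insert i at [0, 10, 11, 12, 21] -> counters=[4,1,0,0,0,0,1,0,0,0,2,2,4,0,0,0,3,1,1,0,4,3,0,1,4,2,1,2,2,0,0,2,1,2,1,5,0,0,5,3,5,2,1]
Final counters=[4,1,0,0,0,0,1,0,0,0,2,2,4,0,0,0,3,1,1,0,4,3,0,1,4,2,1,2,2,0,0,2,1,2,1,5,0,0,5,3,5,2,1] -> 27 nonzero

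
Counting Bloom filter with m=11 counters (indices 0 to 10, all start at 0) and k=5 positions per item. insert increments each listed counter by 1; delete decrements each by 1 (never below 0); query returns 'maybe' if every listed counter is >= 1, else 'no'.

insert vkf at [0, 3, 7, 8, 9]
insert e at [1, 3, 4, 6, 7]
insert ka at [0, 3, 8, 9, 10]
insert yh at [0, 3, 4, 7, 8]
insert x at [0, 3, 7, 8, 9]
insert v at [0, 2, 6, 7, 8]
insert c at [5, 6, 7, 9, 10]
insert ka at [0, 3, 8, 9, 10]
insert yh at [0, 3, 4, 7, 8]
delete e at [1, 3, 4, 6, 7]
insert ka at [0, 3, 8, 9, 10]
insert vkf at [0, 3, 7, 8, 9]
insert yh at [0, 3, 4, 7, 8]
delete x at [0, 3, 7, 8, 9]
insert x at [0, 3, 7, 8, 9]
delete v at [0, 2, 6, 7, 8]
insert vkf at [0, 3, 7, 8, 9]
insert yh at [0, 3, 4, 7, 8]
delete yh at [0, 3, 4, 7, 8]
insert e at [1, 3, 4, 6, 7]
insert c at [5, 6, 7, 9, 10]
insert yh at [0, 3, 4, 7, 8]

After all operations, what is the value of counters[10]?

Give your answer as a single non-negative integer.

Step 1: insert vkf at [0, 3, 7, 8, 9] -> counters=[1,0,0,1,0,0,0,1,1,1,0]
Step 2: insert e at [1, 3, 4, 6, 7] -> counters=[1,1,0,2,1,0,1,2,1,1,0]
Step 3: insert ka at [0, 3, 8, 9, 10] -> counters=[2,1,0,3,1,0,1,2,2,2,1]
Step 4: insert yh at [0, 3, 4, 7, 8] -> counters=[3,1,0,4,2,0,1,3,3,2,1]
Step 5: insert x at [0, 3, 7, 8, 9] -> counters=[4,1,0,5,2,0,1,4,4,3,1]
Step 6: insert v at [0, 2, 6, 7, 8] -> counters=[5,1,1,5,2,0,2,5,5,3,1]
Step 7: insert c at [5, 6, 7, 9, 10] -> counters=[5,1,1,5,2,1,3,6,5,4,2]
Step 8: insert ka at [0, 3, 8, 9, 10] -> counters=[6,1,1,6,2,1,3,6,6,5,3]
Step 9: insert yh at [0, 3, 4, 7, 8] -> counters=[7,1,1,7,3,1,3,7,7,5,3]
Step 10: delete e at [1, 3, 4, 6, 7] -> counters=[7,0,1,6,2,1,2,6,7,5,3]
Step 11: insert ka at [0, 3, 8, 9, 10] -> counters=[8,0,1,7,2,1,2,6,8,6,4]
Step 12: insert vkf at [0, 3, 7, 8, 9] -> counters=[9,0,1,8,2,1,2,7,9,7,4]
Step 13: insert yh at [0, 3, 4, 7, 8] -> counters=[10,0,1,9,3,1,2,8,10,7,4]
Step 14: delete x at [0, 3, 7, 8, 9] -> counters=[9,0,1,8,3,1,2,7,9,6,4]
Step 15: insert x at [0, 3, 7, 8, 9] -> counters=[10,0,1,9,3,1,2,8,10,7,4]
Step 16: delete v at [0, 2, 6, 7, 8] -> counters=[9,0,0,9,3,1,1,7,9,7,4]
Step 17: insert vkf at [0, 3, 7, 8, 9] -> counters=[10,0,0,10,3,1,1,8,10,8,4]
Step 18: insert yh at [0, 3, 4, 7, 8] -> counters=[11,0,0,11,4,1,1,9,11,8,4]
Step 19: delete yh at [0, 3, 4, 7, 8] -> counters=[10,0,0,10,3,1,1,8,10,8,4]
Step 20: insert e at [1, 3, 4, 6, 7] -> counters=[10,1,0,11,4,1,2,9,10,8,4]
Step 21: insert c at [5, 6, 7, 9, 10] -> counters=[10,1,0,11,4,2,3,10,10,9,5]
Step 22: insert yh at [0, 3, 4, 7, 8] -> counters=[11,1,0,12,5,2,3,11,11,9,5]
Final counters=[11,1,0,12,5,2,3,11,11,9,5] -> counters[10]=5

Answer: 5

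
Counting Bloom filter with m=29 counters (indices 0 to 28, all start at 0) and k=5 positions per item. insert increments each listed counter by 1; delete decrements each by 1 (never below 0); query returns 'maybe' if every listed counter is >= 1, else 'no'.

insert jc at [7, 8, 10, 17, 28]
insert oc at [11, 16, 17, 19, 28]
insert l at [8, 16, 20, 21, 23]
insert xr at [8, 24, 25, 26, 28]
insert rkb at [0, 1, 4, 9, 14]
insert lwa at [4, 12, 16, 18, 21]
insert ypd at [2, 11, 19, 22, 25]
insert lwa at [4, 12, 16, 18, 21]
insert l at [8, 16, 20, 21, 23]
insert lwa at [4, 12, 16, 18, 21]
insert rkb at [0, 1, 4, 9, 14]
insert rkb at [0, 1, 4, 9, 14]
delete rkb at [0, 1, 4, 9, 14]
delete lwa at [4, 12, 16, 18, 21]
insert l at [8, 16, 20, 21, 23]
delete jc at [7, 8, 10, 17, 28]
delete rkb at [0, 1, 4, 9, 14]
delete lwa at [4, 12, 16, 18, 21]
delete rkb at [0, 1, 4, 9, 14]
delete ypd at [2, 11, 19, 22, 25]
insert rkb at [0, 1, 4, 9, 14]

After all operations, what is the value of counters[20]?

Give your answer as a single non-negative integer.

Answer: 3

Derivation:
Step 1: insert jc at [7, 8, 10, 17, 28] -> counters=[0,0,0,0,0,0,0,1,1,0,1,0,0,0,0,0,0,1,0,0,0,0,0,0,0,0,0,0,1]
Step 2: insert oc at [11, 16, 17, 19, 28] -> counters=[0,0,0,0,0,0,0,1,1,0,1,1,0,0,0,0,1,2,0,1,0,0,0,0,0,0,0,0,2]
Step 3: insert l at [8, 16, 20, 21, 23] -> counters=[0,0,0,0,0,0,0,1,2,0,1,1,0,0,0,0,2,2,0,1,1,1,0,1,0,0,0,0,2]
Step 4: insert xr at [8, 24, 25, 26, 28] -> counters=[0,0,0,0,0,0,0,1,3,0,1,1,0,0,0,0,2,2,0,1,1,1,0,1,1,1,1,0,3]
Step 5: insert rkb at [0, 1, 4, 9, 14] -> counters=[1,1,0,0,1,0,0,1,3,1,1,1,0,0,1,0,2,2,0,1,1,1,0,1,1,1,1,0,3]
Step 6: insert lwa at [4, 12, 16, 18, 21] -> counters=[1,1,0,0,2,0,0,1,3,1,1,1,1,0,1,0,3,2,1,1,1,2,0,1,1,1,1,0,3]
Step 7: insert ypd at [2, 11, 19, 22, 25] -> counters=[1,1,1,0,2,0,0,1,3,1,1,2,1,0,1,0,3,2,1,2,1,2,1,1,1,2,1,0,3]
Step 8: insert lwa at [4, 12, 16, 18, 21] -> counters=[1,1,1,0,3,0,0,1,3,1,1,2,2,0,1,0,4,2,2,2,1,3,1,1,1,2,1,0,3]
Step 9: insert l at [8, 16, 20, 21, 23] -> counters=[1,1,1,0,3,0,0,1,4,1,1,2,2,0,1,0,5,2,2,2,2,4,1,2,1,2,1,0,3]
Step 10: insert lwa at [4, 12, 16, 18, 21] -> counters=[1,1,1,0,4,0,0,1,4,1,1,2,3,0,1,0,6,2,3,2,2,5,1,2,1,2,1,0,3]
Step 11: insert rkb at [0, 1, 4, 9, 14] -> counters=[2,2,1,0,5,0,0,1,4,2,1,2,3,0,2,0,6,2,3,2,2,5,1,2,1,2,1,0,3]
Step 12: insert rkb at [0, 1, 4, 9, 14] -> counters=[3,3,1,0,6,0,0,1,4,3,1,2,3,0,3,0,6,2,3,2,2,5,1,2,1,2,1,0,3]
Step 13: delete rkb at [0, 1, 4, 9, 14] -> counters=[2,2,1,0,5,0,0,1,4,2,1,2,3,0,2,0,6,2,3,2,2,5,1,2,1,2,1,0,3]
Step 14: delete lwa at [4, 12, 16, 18, 21] -> counters=[2,2,1,0,4,0,0,1,4,2,1,2,2,0,2,0,5,2,2,2,2,4,1,2,1,2,1,0,3]
Step 15: insert l at [8, 16, 20, 21, 23] -> counters=[2,2,1,0,4,0,0,1,5,2,1,2,2,0,2,0,6,2,2,2,3,5,1,3,1,2,1,0,3]
Step 16: delete jc at [7, 8, 10, 17, 28] -> counters=[2,2,1,0,4,0,0,0,4,2,0,2,2,0,2,0,6,1,2,2,3,5,1,3,1,2,1,0,2]
Step 17: delete rkb at [0, 1, 4, 9, 14] -> counters=[1,1,1,0,3,0,0,0,4,1,0,2,2,0,1,0,6,1,2,2,3,5,1,3,1,2,1,0,2]
Step 18: delete lwa at [4, 12, 16, 18, 21] -> counters=[1,1,1,0,2,0,0,0,4,1,0,2,1,0,1,0,5,1,1,2,3,4,1,3,1,2,1,0,2]
Step 19: delete rkb at [0, 1, 4, 9, 14] -> counters=[0,0,1,0,1,0,0,0,4,0,0,2,1,0,0,0,5,1,1,2,3,4,1,3,1,2,1,0,2]
Step 20: delete ypd at [2, 11, 19, 22, 25] -> counters=[0,0,0,0,1,0,0,0,4,0,0,1,1,0,0,0,5,1,1,1,3,4,0,3,1,1,1,0,2]
Step 21: insert rkb at [0, 1, 4, 9, 14] -> counters=[1,1,0,0,2,0,0,0,4,1,0,1,1,0,1,0,5,1,1,1,3,4,0,3,1,1,1,0,2]
Final counters=[1,1,0,0,2,0,0,0,4,1,0,1,1,0,1,0,5,1,1,1,3,4,0,3,1,1,1,0,2] -> counters[20]=3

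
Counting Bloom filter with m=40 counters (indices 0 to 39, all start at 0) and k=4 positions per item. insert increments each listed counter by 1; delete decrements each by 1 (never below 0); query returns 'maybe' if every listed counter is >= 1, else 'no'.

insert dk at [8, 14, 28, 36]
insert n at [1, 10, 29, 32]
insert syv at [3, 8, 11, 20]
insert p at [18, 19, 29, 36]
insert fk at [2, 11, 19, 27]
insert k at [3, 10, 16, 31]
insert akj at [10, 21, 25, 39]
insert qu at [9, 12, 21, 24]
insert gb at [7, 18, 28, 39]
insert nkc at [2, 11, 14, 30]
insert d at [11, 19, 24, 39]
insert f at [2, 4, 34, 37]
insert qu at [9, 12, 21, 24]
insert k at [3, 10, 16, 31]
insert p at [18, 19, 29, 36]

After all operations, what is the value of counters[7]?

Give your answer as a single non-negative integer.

Step 1: insert dk at [8, 14, 28, 36] -> counters=[0,0,0,0,0,0,0,0,1,0,0,0,0,0,1,0,0,0,0,0,0,0,0,0,0,0,0,0,1,0,0,0,0,0,0,0,1,0,0,0]
Step 2: insert n at [1, 10, 29, 32] -> counters=[0,1,0,0,0,0,0,0,1,0,1,0,0,0,1,0,0,0,0,0,0,0,0,0,0,0,0,0,1,1,0,0,1,0,0,0,1,0,0,0]
Step 3: insert syv at [3, 8, 11, 20] -> counters=[0,1,0,1,0,0,0,0,2,0,1,1,0,0,1,0,0,0,0,0,1,0,0,0,0,0,0,0,1,1,0,0,1,0,0,0,1,0,0,0]
Step 4: insert p at [18, 19, 29, 36] -> counters=[0,1,0,1,0,0,0,0,2,0,1,1,0,0,1,0,0,0,1,1,1,0,0,0,0,0,0,0,1,2,0,0,1,0,0,0,2,0,0,0]
Step 5: insert fk at [2, 11, 19, 27] -> counters=[0,1,1,1,0,0,0,0,2,0,1,2,0,0,1,0,0,0,1,2,1,0,0,0,0,0,0,1,1,2,0,0,1,0,0,0,2,0,0,0]
Step 6: insert k at [3, 10, 16, 31] -> counters=[0,1,1,2,0,0,0,0,2,0,2,2,0,0,1,0,1,0,1,2,1,0,0,0,0,0,0,1,1,2,0,1,1,0,0,0,2,0,0,0]
Step 7: insert akj at [10, 21, 25, 39] -> counters=[0,1,1,2,0,0,0,0,2,0,3,2,0,0,1,0,1,0,1,2,1,1,0,0,0,1,0,1,1,2,0,1,1,0,0,0,2,0,0,1]
Step 8: insert qu at [9, 12, 21, 24] -> counters=[0,1,1,2,0,0,0,0,2,1,3,2,1,0,1,0,1,0,1,2,1,2,0,0,1,1,0,1,1,2,0,1,1,0,0,0,2,0,0,1]
Step 9: insert gb at [7, 18, 28, 39] -> counters=[0,1,1,2,0,0,0,1,2,1,3,2,1,0,1,0,1,0,2,2,1,2,0,0,1,1,0,1,2,2,0,1,1,0,0,0,2,0,0,2]
Step 10: insert nkc at [2, 11, 14, 30] -> counters=[0,1,2,2,0,0,0,1,2,1,3,3,1,0,2,0,1,0,2,2,1,2,0,0,1,1,0,1,2,2,1,1,1,0,0,0,2,0,0,2]
Step 11: insert d at [11, 19, 24, 39] -> counters=[0,1,2,2,0,0,0,1,2,1,3,4,1,0,2,0,1,0,2,3,1,2,0,0,2,1,0,1,2,2,1,1,1,0,0,0,2,0,0,3]
Step 12: insert f at [2, 4, 34, 37] -> counters=[0,1,3,2,1,0,0,1,2,1,3,4,1,0,2,0,1,0,2,3,1,2,0,0,2,1,0,1,2,2,1,1,1,0,1,0,2,1,0,3]
Step 13: insert qu at [9, 12, 21, 24] -> counters=[0,1,3,2,1,0,0,1,2,2,3,4,2,0,2,0,1,0,2,3,1,3,0,0,3,1,0,1,2,2,1,1,1,0,1,0,2,1,0,3]
Step 14: insert k at [3, 10, 16, 31] -> counters=[0,1,3,3,1,0,0,1,2,2,4,4,2,0,2,0,2,0,2,3,1,3,0,0,3,1,0,1,2,2,1,2,1,0,1,0,2,1,0,3]
Step 15: insert p at [18, 19, 29, 36] -> counters=[0,1,3,3,1,0,0,1,2,2,4,4,2,0,2,0,2,0,3,4,1,3,0,0,3,1,0,1,2,3,1,2,1,0,1,0,3,1,0,3]
Final counters=[0,1,3,3,1,0,0,1,2,2,4,4,2,0,2,0,2,0,3,4,1,3,0,0,3,1,0,1,2,3,1,2,1,0,1,0,3,1,0,3] -> counters[7]=1

Answer: 1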